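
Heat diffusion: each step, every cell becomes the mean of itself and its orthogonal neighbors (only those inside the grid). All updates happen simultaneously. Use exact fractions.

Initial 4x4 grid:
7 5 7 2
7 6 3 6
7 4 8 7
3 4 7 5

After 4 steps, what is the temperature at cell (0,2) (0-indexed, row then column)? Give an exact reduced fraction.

Step 1: cell (0,2) = 17/4
Step 2: cell (0,2) = 43/8
Step 3: cell (0,2) = 3079/600
Step 4: cell (0,2) = 97591/18000
Full grid after step 4:
  190999/32400 302123/54000 97591/18000 55903/10800
  615151/108000 513253/90000 54127/10000 196967/36000
  23963/4320 492149/90000 512599/90000 122117/21600
  171143/32400 59093/10800 60799/10800 190093/32400

Answer: 97591/18000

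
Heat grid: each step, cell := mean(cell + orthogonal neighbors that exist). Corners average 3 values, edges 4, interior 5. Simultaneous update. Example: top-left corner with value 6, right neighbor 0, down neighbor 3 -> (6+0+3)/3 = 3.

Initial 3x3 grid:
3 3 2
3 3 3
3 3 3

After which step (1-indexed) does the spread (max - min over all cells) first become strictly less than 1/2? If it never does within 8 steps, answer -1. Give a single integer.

Answer: 1

Derivation:
Step 1: max=3, min=8/3, spread=1/3
  -> spread < 1/2 first at step 1
Step 2: max=3, min=49/18, spread=5/18
Step 3: max=3, min=607/216, spread=41/216
Step 4: max=1069/360, min=36749/12960, spread=347/2592
Step 5: max=10643/3600, min=2225863/777600, spread=2921/31104
Step 6: max=1270517/432000, min=134139461/46656000, spread=24611/373248
Step 7: max=28503259/9720000, min=8079357967/2799360000, spread=207329/4478976
Step 8: max=1516398401/518400000, min=485854847549/167961600000, spread=1746635/53747712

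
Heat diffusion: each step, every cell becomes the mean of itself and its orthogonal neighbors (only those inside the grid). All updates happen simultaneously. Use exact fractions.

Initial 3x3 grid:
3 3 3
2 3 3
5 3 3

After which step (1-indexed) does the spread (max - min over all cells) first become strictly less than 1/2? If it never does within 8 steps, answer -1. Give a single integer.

Answer: 2

Derivation:
Step 1: max=7/2, min=8/3, spread=5/6
Step 2: max=121/36, min=43/15, spread=89/180
  -> spread < 1/2 first at step 2
Step 3: max=23033/7200, min=529/180, spread=1873/7200
Step 4: max=409981/129600, min=160597/54000, spread=122741/648000
Step 5: max=80846897/25920000, min=215879/72000, spread=3130457/25920000
Step 6: max=1448867029/466560000, min=146832637/48600000, spread=196368569/2332800000
Step 7: max=86470070063/27993600000, min=7069499849/2332800000, spread=523543/8957952
Step 8: max=5176132378861/1679616000000, min=70933568413/23328000000, spread=4410589/107495424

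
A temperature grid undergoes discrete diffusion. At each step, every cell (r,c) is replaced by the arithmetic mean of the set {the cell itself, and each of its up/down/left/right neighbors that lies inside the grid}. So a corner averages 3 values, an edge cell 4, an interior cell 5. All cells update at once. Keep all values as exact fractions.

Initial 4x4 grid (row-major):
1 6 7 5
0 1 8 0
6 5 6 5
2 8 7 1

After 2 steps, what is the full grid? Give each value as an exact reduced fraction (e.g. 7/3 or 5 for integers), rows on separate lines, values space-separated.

Answer: 97/36 199/48 373/80 5
139/48 387/100 128/25 159/40
947/240 483/100 243/50 541/120
169/36 323/60 323/60 77/18

Derivation:
After step 1:
  7/3 15/4 13/2 4
  2 4 22/5 9/2
  13/4 26/5 31/5 3
  16/3 11/2 11/2 13/3
After step 2:
  97/36 199/48 373/80 5
  139/48 387/100 128/25 159/40
  947/240 483/100 243/50 541/120
  169/36 323/60 323/60 77/18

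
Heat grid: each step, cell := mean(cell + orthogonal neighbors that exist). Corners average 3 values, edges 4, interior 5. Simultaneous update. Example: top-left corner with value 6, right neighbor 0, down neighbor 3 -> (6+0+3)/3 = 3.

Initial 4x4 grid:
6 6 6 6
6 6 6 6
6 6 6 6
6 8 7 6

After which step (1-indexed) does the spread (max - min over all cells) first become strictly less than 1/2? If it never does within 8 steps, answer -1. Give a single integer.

Answer: 3

Derivation:
Step 1: max=27/4, min=6, spread=3/4
Step 2: max=797/120, min=6, spread=77/120
Step 3: max=23303/3600, min=6, spread=1703/3600
  -> spread < 1/2 first at step 3
Step 4: max=693473/108000, min=1354/225, spread=43553/108000
Step 5: max=20623481/3240000, min=1087313/180000, spread=1051847/3240000
Step 6: max=615742877/97200000, min=3272231/540000, spread=26741297/97200000
Step 7: max=5517470237/874800000, min=328185169/54000000, spread=62772031/273375000
Step 8: max=549999045593/87480000000, min=14809042891/2430000000, spread=16873501517/87480000000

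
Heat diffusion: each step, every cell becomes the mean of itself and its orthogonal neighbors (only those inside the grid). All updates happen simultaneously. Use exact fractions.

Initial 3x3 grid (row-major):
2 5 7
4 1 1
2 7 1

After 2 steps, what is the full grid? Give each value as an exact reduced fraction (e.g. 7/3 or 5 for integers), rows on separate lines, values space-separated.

After step 1:
  11/3 15/4 13/3
  9/4 18/5 5/2
  13/3 11/4 3
After step 2:
  29/9 307/80 127/36
  277/80 297/100 403/120
  28/9 821/240 11/4

Answer: 29/9 307/80 127/36
277/80 297/100 403/120
28/9 821/240 11/4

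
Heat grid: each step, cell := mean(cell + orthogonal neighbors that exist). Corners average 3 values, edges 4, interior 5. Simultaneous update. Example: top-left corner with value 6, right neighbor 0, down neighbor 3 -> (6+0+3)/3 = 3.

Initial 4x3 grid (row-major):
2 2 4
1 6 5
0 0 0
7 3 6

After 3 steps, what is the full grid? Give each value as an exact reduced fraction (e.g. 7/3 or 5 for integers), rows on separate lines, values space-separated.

Answer: 5443/2160 21311/7200 881/270
17671/7200 16583/6000 11273/3600
18551/7200 16433/6000 899/300
6113/2160 5429/1800 1093/360

Derivation:
After step 1:
  5/3 7/2 11/3
  9/4 14/5 15/4
  2 9/5 11/4
  10/3 4 3
After step 2:
  89/36 349/120 131/36
  523/240 141/50 389/120
  563/240 267/100 113/40
  28/9 91/30 13/4
After step 3:
  5443/2160 21311/7200 881/270
  17671/7200 16583/6000 11273/3600
  18551/7200 16433/6000 899/300
  6113/2160 5429/1800 1093/360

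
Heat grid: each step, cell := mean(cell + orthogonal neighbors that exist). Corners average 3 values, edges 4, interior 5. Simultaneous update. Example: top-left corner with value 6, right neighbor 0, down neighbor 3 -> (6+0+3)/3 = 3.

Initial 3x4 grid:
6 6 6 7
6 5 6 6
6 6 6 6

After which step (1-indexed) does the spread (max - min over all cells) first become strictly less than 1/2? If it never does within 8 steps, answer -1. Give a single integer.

Answer: 3

Derivation:
Step 1: max=19/3, min=23/4, spread=7/12
Step 2: max=113/18, min=577/100, spread=457/900
Step 3: max=13253/2160, min=27989/4800, spread=13159/43200
  -> spread < 1/2 first at step 3
Step 4: max=791647/129600, min=252649/43200, spread=337/1296
Step 5: max=47132873/7776000, min=101441309/17280000, spread=29685679/155520000
Step 6: max=2819737507/466560000, min=914390419/155520000, spread=61253/373248
Step 7: max=168610653713/27993600000, min=55005860321/9331200000, spread=14372291/111974400
Step 8: max=10097002795267/1679616000000, min=3305470456339/559872000000, spread=144473141/1343692800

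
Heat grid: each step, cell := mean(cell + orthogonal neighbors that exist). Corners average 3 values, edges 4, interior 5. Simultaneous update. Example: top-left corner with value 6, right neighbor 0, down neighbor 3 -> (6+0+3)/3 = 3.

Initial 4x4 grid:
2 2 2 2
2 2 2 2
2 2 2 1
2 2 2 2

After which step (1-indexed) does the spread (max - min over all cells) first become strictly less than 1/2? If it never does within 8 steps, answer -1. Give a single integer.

Answer: 1

Derivation:
Step 1: max=2, min=5/3, spread=1/3
  -> spread < 1/2 first at step 1
Step 2: max=2, min=209/120, spread=31/120
Step 3: max=2, min=1949/1080, spread=211/1080
Step 4: max=2, min=199157/108000, spread=16843/108000
Step 5: max=17921/9000, min=1805357/972000, spread=130111/972000
Step 6: max=1072841/540000, min=54677633/29160000, spread=3255781/29160000
Step 7: max=1068893/540000, min=1649246309/874800000, spread=82360351/874800000
Step 8: max=191893559/97200000, min=49736683109/26244000000, spread=2074577821/26244000000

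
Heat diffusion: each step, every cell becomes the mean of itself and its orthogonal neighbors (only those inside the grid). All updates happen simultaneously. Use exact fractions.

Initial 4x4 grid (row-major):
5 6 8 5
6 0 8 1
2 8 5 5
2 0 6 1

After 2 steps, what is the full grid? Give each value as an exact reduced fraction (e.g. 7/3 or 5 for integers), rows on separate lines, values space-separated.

Answer: 41/9 683/120 617/120 97/18
1141/240 21/5 279/50 1009/240
145/48 47/10 99/25 363/80
59/18 17/6 87/20 10/3

Derivation:
After step 1:
  17/3 19/4 27/4 14/3
  13/4 28/5 22/5 19/4
  9/2 3 32/5 3
  4/3 4 3 4
After step 2:
  41/9 683/120 617/120 97/18
  1141/240 21/5 279/50 1009/240
  145/48 47/10 99/25 363/80
  59/18 17/6 87/20 10/3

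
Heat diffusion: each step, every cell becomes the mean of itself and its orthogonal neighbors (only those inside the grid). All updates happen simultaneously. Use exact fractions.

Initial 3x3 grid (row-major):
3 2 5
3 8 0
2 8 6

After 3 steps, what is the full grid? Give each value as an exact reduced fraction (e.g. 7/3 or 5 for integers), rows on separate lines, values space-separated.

After step 1:
  8/3 9/2 7/3
  4 21/5 19/4
  13/3 6 14/3
After step 2:
  67/18 137/40 139/36
  19/5 469/100 319/80
  43/9 24/5 185/36
After step 3:
  3941/1080 9419/2400 8117/2160
  1699/400 8281/2000 7071/1600
  602/135 2911/600 10027/2160

Answer: 3941/1080 9419/2400 8117/2160
1699/400 8281/2000 7071/1600
602/135 2911/600 10027/2160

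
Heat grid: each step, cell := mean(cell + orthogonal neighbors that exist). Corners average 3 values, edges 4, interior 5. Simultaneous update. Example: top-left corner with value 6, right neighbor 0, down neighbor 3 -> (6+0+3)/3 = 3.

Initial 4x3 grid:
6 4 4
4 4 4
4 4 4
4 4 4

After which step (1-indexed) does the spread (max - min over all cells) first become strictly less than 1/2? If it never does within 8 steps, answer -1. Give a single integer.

Answer: 3

Derivation:
Step 1: max=14/3, min=4, spread=2/3
Step 2: max=41/9, min=4, spread=5/9
Step 3: max=473/108, min=4, spread=41/108
  -> spread < 1/2 first at step 3
Step 4: max=56057/12960, min=4, spread=4217/12960
Step 5: max=3319549/777600, min=14479/3600, spread=38417/155520
Step 6: max=197824211/46656000, min=290597/72000, spread=1903471/9331200
Step 7: max=11798429089/2799360000, min=8755759/2160000, spread=18038617/111974400
Step 8: max=705114582851/167961600000, min=790526759/194400000, spread=883978523/6718464000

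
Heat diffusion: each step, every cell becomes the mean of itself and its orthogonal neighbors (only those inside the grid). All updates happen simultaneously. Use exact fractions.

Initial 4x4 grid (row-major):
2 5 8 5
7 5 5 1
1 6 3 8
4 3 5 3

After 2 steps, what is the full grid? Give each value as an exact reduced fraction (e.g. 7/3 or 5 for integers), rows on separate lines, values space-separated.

After step 1:
  14/3 5 23/4 14/3
  15/4 28/5 22/5 19/4
  9/2 18/5 27/5 15/4
  8/3 9/2 7/2 16/3
After step 2:
  161/36 1261/240 1189/240 91/18
  1111/240 447/100 259/50 527/120
  871/240 118/25 413/100 577/120
  35/9 107/30 281/60 151/36

Answer: 161/36 1261/240 1189/240 91/18
1111/240 447/100 259/50 527/120
871/240 118/25 413/100 577/120
35/9 107/30 281/60 151/36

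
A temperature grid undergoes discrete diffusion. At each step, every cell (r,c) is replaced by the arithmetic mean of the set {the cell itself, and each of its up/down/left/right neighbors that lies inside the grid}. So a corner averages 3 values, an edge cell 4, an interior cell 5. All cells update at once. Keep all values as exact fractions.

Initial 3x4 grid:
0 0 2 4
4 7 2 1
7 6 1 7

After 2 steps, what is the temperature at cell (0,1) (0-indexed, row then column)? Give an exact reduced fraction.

Answer: 563/240

Derivation:
Step 1: cell (0,1) = 9/4
Step 2: cell (0,1) = 563/240
Full grid after step 2:
  97/36 563/240 551/240 47/18
  153/40 92/25 159/50 343/120
  185/36 1123/240 297/80 7/2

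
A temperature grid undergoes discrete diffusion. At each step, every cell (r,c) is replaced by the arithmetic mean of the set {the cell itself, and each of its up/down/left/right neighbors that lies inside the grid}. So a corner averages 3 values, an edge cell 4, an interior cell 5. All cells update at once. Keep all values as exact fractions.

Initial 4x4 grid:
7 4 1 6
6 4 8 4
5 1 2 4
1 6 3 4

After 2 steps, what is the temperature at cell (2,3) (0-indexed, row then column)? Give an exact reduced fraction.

Answer: 61/15

Derivation:
Step 1: cell (2,3) = 7/2
Step 2: cell (2,3) = 61/15
Full grid after step 2:
  91/18 1141/240 973/240 167/36
  1141/240 43/10 89/20 247/60
  327/80 89/25 73/20 61/15
  10/3 141/40 413/120 131/36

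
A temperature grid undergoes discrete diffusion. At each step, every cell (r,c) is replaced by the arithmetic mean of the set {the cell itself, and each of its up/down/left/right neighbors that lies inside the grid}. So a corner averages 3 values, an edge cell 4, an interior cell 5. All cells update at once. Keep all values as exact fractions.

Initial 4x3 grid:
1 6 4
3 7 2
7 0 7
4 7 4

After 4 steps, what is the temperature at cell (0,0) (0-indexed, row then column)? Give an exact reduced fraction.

Answer: 270527/64800

Derivation:
Step 1: cell (0,0) = 10/3
Step 2: cell (0,0) = 37/9
Step 3: cell (0,0) = 4213/1080
Step 4: cell (0,0) = 270527/64800
Full grid after step 4:
  270527/64800 1761703/432000 23221/5400
  446077/108000 197303/45000 305093/72000
  54703/12000 524083/120000 332093/72000
  196403/43200 152203/32000 197053/43200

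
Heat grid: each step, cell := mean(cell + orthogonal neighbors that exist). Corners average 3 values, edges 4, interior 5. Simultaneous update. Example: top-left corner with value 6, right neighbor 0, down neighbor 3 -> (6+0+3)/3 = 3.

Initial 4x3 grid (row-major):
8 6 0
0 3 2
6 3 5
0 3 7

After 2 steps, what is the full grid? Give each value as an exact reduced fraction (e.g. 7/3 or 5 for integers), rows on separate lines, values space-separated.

Answer: 79/18 863/240 113/36
419/120 89/25 733/240
27/8 331/100 63/16
17/6 61/16 25/6

Derivation:
After step 1:
  14/3 17/4 8/3
  17/4 14/5 5/2
  9/4 4 17/4
  3 13/4 5
After step 2:
  79/18 863/240 113/36
  419/120 89/25 733/240
  27/8 331/100 63/16
  17/6 61/16 25/6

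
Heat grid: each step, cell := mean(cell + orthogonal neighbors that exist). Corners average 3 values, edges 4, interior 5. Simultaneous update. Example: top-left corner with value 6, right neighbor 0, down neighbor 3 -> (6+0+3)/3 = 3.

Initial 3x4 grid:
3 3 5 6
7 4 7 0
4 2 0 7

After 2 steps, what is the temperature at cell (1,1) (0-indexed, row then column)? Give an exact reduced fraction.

Step 1: cell (1,1) = 23/5
Step 2: cell (1,1) = 371/100
Full grid after step 2:
  151/36 269/60 119/30 167/36
  533/120 371/100 441/100 71/20
  34/9 463/120 361/120 34/9

Answer: 371/100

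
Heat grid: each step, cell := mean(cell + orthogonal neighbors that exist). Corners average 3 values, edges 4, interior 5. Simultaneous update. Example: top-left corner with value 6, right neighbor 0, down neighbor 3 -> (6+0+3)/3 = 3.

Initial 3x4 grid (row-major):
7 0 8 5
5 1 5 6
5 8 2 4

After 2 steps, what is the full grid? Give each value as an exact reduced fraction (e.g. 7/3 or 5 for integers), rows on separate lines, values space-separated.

After step 1:
  4 4 9/2 19/3
  9/2 19/5 22/5 5
  6 4 19/4 4
After step 2:
  25/6 163/40 577/120 95/18
  183/40 207/50 449/100 74/15
  29/6 371/80 343/80 55/12

Answer: 25/6 163/40 577/120 95/18
183/40 207/50 449/100 74/15
29/6 371/80 343/80 55/12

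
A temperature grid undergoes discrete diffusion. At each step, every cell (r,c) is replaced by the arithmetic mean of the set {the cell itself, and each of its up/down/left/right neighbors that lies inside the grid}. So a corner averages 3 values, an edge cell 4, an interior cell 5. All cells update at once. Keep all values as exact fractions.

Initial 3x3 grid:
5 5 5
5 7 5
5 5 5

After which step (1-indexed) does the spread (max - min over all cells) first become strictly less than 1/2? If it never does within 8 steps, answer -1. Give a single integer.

Step 1: max=11/2, min=5, spread=1/2
Step 2: max=137/25, min=209/40, spread=51/200
  -> spread < 1/2 first at step 2
Step 3: max=12823/2400, min=947/180, spread=589/7200
Step 4: max=79943/15000, min=761081/144000, spread=31859/720000
Step 5: max=45891607/8640000, min=4764721/900000, spread=751427/43200000
Step 6: max=286634687/54000000, min=2747063129/518400000, spread=23149331/2592000000
Step 7: max=165002654263/31104000000, min=17174931889/3240000000, spread=616540643/155520000000
Step 8: max=1031112453983/194400000000, min=9895132008761/1866240000000, spread=17737747379/9331200000000

Answer: 2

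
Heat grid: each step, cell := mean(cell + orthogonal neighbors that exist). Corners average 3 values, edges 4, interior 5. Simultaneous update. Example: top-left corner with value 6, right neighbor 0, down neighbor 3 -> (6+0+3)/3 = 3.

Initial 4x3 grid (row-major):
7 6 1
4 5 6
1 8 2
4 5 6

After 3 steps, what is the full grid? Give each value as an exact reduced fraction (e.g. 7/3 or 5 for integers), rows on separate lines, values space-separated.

After step 1:
  17/3 19/4 13/3
  17/4 29/5 7/2
  17/4 21/5 11/2
  10/3 23/4 13/3
After step 2:
  44/9 411/80 151/36
  599/120 9/2 287/60
  481/120 51/10 263/60
  40/9 1057/240 187/36
After step 3:
  10813/2160 4493/960 10163/2160
  331/72 1961/400 643/144
  1669/360 215/48 3503/720
  9257/2160 13783/2880 10067/2160

Answer: 10813/2160 4493/960 10163/2160
331/72 1961/400 643/144
1669/360 215/48 3503/720
9257/2160 13783/2880 10067/2160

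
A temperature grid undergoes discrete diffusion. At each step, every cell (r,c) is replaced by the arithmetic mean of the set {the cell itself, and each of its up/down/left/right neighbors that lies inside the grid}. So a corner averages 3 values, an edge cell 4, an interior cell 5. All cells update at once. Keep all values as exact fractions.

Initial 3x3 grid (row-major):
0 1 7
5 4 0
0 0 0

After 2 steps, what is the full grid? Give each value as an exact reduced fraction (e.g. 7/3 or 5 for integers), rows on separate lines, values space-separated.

After step 1:
  2 3 8/3
  9/4 2 11/4
  5/3 1 0
After step 2:
  29/12 29/12 101/36
  95/48 11/5 89/48
  59/36 7/6 5/4

Answer: 29/12 29/12 101/36
95/48 11/5 89/48
59/36 7/6 5/4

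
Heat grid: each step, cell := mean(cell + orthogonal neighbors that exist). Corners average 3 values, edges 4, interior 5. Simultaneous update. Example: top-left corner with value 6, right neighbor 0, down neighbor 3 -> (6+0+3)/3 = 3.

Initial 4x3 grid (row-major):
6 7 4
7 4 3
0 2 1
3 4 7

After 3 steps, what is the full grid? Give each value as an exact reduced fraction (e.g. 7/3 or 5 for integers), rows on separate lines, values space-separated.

After step 1:
  20/3 21/4 14/3
  17/4 23/5 3
  3 11/5 13/4
  7/3 4 4
After step 2:
  97/18 1271/240 155/36
  1111/240 193/50 931/240
  707/240 341/100 249/80
  28/9 47/15 15/4
After step 3:
  5513/1080 67861/14400 4853/1080
  30283/7200 25289/6000 27283/7200
  25373/7200 9877/3000 8491/2400
  6617/2160 754/225 2399/720

Answer: 5513/1080 67861/14400 4853/1080
30283/7200 25289/6000 27283/7200
25373/7200 9877/3000 8491/2400
6617/2160 754/225 2399/720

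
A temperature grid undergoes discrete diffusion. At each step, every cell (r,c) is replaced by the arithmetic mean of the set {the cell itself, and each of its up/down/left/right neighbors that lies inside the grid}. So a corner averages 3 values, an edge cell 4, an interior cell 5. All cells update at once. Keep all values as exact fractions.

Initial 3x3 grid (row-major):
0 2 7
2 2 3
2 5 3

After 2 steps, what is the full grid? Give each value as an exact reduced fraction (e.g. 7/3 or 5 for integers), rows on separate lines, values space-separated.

After step 1:
  4/3 11/4 4
  3/2 14/5 15/4
  3 3 11/3
After step 2:
  67/36 653/240 7/2
  259/120 69/25 853/240
  5/2 187/60 125/36

Answer: 67/36 653/240 7/2
259/120 69/25 853/240
5/2 187/60 125/36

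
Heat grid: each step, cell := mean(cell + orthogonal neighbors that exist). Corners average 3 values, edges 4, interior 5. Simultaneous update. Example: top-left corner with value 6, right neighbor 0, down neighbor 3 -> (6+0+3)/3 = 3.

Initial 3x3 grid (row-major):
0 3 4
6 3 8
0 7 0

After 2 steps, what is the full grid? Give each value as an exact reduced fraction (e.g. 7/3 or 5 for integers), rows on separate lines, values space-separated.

After step 1:
  3 5/2 5
  9/4 27/5 15/4
  13/3 5/2 5
After step 2:
  31/12 159/40 15/4
  899/240 82/25 383/80
  109/36 517/120 15/4

Answer: 31/12 159/40 15/4
899/240 82/25 383/80
109/36 517/120 15/4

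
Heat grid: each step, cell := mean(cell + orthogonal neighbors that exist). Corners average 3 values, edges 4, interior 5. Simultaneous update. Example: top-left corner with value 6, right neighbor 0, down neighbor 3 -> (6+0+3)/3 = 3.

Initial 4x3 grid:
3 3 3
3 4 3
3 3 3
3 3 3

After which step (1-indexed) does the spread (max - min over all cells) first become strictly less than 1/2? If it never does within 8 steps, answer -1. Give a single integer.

Answer: 1

Derivation:
Step 1: max=13/4, min=3, spread=1/4
  -> spread < 1/2 first at step 1
Step 2: max=323/100, min=3, spread=23/100
Step 3: max=15211/4800, min=1213/400, spread=131/960
Step 4: max=136151/43200, min=21991/7200, spread=841/8640
Step 5: max=54382051/17280000, min=4413373/1440000, spread=56863/691200
Step 6: max=488094341/155520000, min=39869543/12960000, spread=386393/6220800
Step 7: max=195017723131/62208000000, min=15972358813/5184000000, spread=26795339/497664000
Step 8: max=11681255714129/3732480000000, min=960206149667/311040000000, spread=254051069/5971968000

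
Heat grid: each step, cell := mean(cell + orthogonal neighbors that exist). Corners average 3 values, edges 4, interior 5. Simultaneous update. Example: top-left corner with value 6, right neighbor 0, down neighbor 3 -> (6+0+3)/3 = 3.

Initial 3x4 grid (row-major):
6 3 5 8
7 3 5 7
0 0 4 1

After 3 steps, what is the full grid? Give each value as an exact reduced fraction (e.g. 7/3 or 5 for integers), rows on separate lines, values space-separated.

Answer: 4663/1080 4063/900 17867/3600 11623/2160
13247/3600 22717/6000 6493/1500 68753/14400
6521/2160 21929/7200 2801/800 1483/360

Derivation:
After step 1:
  16/3 17/4 21/4 20/3
  4 18/5 24/5 21/4
  7/3 7/4 5/2 4
After step 2:
  163/36 553/120 629/120 103/18
  229/60 92/25 107/25 1243/240
  97/36 611/240 261/80 47/12
After step 3:
  4663/1080 4063/900 17867/3600 11623/2160
  13247/3600 22717/6000 6493/1500 68753/14400
  6521/2160 21929/7200 2801/800 1483/360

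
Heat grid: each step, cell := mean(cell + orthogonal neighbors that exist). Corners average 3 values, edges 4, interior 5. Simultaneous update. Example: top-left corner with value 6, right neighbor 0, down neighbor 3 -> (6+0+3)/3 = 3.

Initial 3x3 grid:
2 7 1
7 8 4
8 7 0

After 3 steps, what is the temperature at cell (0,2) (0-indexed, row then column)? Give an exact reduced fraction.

Step 1: cell (0,2) = 4
Step 2: cell (0,2) = 47/12
Step 3: cell (0,2) = 3217/720
Full grid after step 3:
  12131/2160 35381/7200 3217/720
  84437/14400 32369/6000 64037/14400
  3359/540 26129/4800 2599/540

Answer: 3217/720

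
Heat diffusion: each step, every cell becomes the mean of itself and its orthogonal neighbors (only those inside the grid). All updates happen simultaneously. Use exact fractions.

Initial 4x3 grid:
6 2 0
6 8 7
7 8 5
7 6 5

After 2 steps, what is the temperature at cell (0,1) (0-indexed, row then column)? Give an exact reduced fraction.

Step 1: cell (0,1) = 4
Step 2: cell (0,1) = 67/15
Full grid after step 2:
  185/36 67/15 4
  1477/240 23/4 409/80
  1633/240 131/20 1403/240
  121/18 253/40 217/36

Answer: 67/15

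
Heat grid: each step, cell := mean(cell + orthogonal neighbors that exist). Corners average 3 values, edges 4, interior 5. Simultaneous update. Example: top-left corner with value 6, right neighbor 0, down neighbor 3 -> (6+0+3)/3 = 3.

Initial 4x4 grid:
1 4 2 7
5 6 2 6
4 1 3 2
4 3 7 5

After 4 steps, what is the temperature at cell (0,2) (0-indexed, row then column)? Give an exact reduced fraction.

Step 1: cell (0,2) = 15/4
Step 2: cell (0,2) = 79/20
Step 3: cell (0,2) = 2317/600
Step 4: cell (0,2) = 69907/18000
Full grid after step 4:
  116419/32400 197243/54000 69907/18000 87173/21600
  385771/108000 329557/90000 229271/60000 97121/24000
  78511/21600 658627/180000 69643/18000 866041/216000
  47573/12960 162713/43200 841861/216000 131681/32400

Answer: 69907/18000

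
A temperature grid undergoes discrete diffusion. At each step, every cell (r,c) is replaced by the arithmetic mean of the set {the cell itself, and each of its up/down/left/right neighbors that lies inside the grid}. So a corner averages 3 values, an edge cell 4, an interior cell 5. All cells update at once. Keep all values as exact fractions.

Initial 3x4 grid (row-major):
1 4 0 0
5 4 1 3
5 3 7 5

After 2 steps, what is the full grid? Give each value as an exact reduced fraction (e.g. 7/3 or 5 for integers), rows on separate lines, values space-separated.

After step 1:
  10/3 9/4 5/4 1
  15/4 17/5 3 9/4
  13/3 19/4 4 5
After step 2:
  28/9 307/120 15/8 3/2
  889/240 343/100 139/50 45/16
  77/18 989/240 67/16 15/4

Answer: 28/9 307/120 15/8 3/2
889/240 343/100 139/50 45/16
77/18 989/240 67/16 15/4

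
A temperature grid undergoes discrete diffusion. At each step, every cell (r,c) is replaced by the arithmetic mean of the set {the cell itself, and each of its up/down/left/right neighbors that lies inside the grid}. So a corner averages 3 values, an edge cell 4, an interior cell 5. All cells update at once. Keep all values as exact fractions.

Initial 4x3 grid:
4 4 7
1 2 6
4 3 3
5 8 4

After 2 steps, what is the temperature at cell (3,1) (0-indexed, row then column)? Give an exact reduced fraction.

Step 1: cell (3,1) = 5
Step 2: cell (3,1) = 59/12
Full grid after step 2:
  10/3 967/240 173/36
  61/20 187/50 521/120
  47/12 389/100 35/8
  167/36 59/12 14/3

Answer: 59/12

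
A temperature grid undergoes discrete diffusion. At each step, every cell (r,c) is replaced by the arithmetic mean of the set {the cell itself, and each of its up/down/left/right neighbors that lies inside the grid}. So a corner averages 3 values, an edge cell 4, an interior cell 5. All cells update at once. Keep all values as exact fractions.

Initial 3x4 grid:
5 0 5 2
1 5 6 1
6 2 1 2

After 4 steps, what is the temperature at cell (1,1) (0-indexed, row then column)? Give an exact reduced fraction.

Answer: 386261/120000

Derivation:
Step 1: cell (1,1) = 14/5
Step 2: cell (1,1) = 179/50
Step 3: cell (1,1) = 3117/1000
Step 4: cell (1,1) = 386261/120000
Full grid after step 4:
  140701/43200 12557/4000 333029/108000 374693/129600
  921289/288000 386261/120000 352811/120000 809479/288000
  141451/43200 222151/72000 628433/216000 346843/129600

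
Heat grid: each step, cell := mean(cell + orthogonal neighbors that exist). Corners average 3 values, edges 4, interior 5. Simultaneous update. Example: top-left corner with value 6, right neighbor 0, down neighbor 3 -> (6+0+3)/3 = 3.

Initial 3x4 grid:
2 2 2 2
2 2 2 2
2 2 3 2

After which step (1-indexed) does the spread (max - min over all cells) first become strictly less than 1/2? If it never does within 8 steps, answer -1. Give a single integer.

Step 1: max=7/3, min=2, spread=1/3
  -> spread < 1/2 first at step 1
Step 2: max=271/120, min=2, spread=31/120
Step 3: max=2371/1080, min=2, spread=211/1080
Step 4: max=232897/108000, min=3647/1800, spread=14077/108000
Step 5: max=2084407/972000, min=219683/108000, spread=5363/48600
Step 6: max=62060809/29160000, min=122869/60000, spread=93859/1166400
Step 7: max=3709474481/1749600000, min=199736467/97200000, spread=4568723/69984000
Step 8: max=221732435629/104976000000, min=6013618889/2916000000, spread=8387449/167961600

Answer: 1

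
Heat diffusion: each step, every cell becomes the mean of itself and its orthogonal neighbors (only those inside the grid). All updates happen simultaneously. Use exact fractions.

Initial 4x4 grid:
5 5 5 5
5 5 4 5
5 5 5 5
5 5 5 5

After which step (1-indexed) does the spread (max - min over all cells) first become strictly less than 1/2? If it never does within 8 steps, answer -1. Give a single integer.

Answer: 1

Derivation:
Step 1: max=5, min=19/4, spread=1/4
  -> spread < 1/2 first at step 1
Step 2: max=5, min=239/50, spread=11/50
Step 3: max=5, min=11633/2400, spread=367/2400
Step 4: max=2987/600, min=52429/10800, spread=1337/10800
Step 5: max=89531/18000, min=1578331/324000, spread=33227/324000
Step 6: max=535951/108000, min=47385673/9720000, spread=849917/9720000
Step 7: max=8031467/1620000, min=1424285653/291600000, spread=21378407/291600000
Step 8: max=2406311657/486000000, min=42773537629/8748000000, spread=540072197/8748000000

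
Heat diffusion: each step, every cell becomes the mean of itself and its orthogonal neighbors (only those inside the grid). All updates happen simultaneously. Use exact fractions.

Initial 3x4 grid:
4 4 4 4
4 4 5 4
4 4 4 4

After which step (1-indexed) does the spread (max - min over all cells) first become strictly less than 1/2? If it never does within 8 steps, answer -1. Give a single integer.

Step 1: max=17/4, min=4, spread=1/4
  -> spread < 1/2 first at step 1
Step 2: max=423/100, min=4, spread=23/100
Step 3: max=20011/4800, min=1613/400, spread=131/960
Step 4: max=179351/43200, min=29191/7200, spread=841/8640
Step 5: max=71662051/17280000, min=5853373/1440000, spread=56863/691200
Step 6: max=643614341/155520000, min=52829543/12960000, spread=386393/6220800
Step 7: max=257225723131/62208000000, min=21156358813/5184000000, spread=26795339/497664000
Step 8: max=15413735714129/3732480000000, min=1271246149667/311040000000, spread=254051069/5971968000

Answer: 1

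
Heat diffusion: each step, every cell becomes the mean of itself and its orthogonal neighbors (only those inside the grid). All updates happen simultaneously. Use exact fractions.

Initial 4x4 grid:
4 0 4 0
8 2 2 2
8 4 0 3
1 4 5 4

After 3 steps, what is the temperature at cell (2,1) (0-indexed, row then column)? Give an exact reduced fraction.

Answer: 10891/3000

Derivation:
Step 1: cell (2,1) = 18/5
Step 2: cell (2,1) = 367/100
Step 3: cell (2,1) = 10891/3000
Full grid after step 3:
  301/80 76/25 11/5 23/12
  9911/2400 6627/2000 1239/500 87/40
  30941/7200 10891/3000 1183/400 1597/600
  4573/1080 27161/7200 2601/800 2221/720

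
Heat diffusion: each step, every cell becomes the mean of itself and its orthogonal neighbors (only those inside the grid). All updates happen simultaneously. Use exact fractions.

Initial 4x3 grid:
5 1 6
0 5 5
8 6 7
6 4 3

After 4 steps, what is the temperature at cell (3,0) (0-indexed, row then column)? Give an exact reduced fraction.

Answer: 219271/43200

Derivation:
Step 1: cell (3,0) = 6
Step 2: cell (3,0) = 21/4
Step 3: cell (3,0) = 767/144
Step 4: cell (3,0) = 219271/43200
Full grid after step 4:
  173521/43200 129521/32000 190121/43200
  76619/18000 546791/120000 164863/36000
  44237/9000 1748723/360000 545219/108000
  219271/43200 4492957/864000 659213/129600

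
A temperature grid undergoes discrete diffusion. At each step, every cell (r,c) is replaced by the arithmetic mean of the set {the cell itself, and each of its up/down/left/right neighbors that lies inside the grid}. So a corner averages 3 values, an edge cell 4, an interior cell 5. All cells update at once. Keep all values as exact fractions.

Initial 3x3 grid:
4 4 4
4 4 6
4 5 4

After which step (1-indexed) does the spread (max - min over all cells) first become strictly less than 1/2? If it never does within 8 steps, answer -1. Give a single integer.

Step 1: max=5, min=4, spread=1
Step 2: max=563/120, min=4, spread=83/120
Step 3: max=3317/720, min=3757/900, spread=173/400
  -> spread < 1/2 first at step 3
Step 4: max=194239/43200, min=7561/1800, spread=511/1728
Step 5: max=11597933/2592000, min=102401/24000, spread=4309/20736
Step 6: max=689463751/155520000, min=13891237/3240000, spread=36295/248832
Step 7: max=41209970597/9331200000, min=3354535831/777600000, spread=305773/2985984
Step 8: max=2462802670159/559872000000, min=33646575497/7776000000, spread=2575951/35831808

Answer: 3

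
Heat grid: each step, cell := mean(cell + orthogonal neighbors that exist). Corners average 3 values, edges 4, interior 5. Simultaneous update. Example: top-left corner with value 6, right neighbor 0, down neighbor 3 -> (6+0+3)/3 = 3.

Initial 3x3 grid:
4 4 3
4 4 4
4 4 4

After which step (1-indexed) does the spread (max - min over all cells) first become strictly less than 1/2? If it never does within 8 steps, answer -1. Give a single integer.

Step 1: max=4, min=11/3, spread=1/3
  -> spread < 1/2 first at step 1
Step 2: max=4, min=67/18, spread=5/18
Step 3: max=4, min=823/216, spread=41/216
Step 4: max=1429/360, min=49709/12960, spread=347/2592
Step 5: max=14243/3600, min=3003463/777600, spread=2921/31104
Step 6: max=1702517/432000, min=180795461/46656000, spread=24611/373248
Step 7: max=38223259/9720000, min=10878717967/2799360000, spread=207329/4478976
Step 8: max=2034798401/518400000, min=653816447549/167961600000, spread=1746635/53747712

Answer: 1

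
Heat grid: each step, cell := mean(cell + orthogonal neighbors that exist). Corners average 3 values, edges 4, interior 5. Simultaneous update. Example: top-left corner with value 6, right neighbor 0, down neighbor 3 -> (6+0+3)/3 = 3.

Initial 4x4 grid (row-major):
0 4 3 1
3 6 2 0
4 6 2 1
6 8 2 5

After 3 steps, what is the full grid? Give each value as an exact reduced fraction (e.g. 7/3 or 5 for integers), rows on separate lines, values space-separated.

After step 1:
  7/3 13/4 5/2 4/3
  13/4 21/5 13/5 1
  19/4 26/5 13/5 2
  6 11/2 17/4 8/3
After step 2:
  53/18 737/240 581/240 29/18
  109/30 37/10 129/50 26/15
  24/5 89/20 333/100 31/15
  65/12 419/80 901/240 107/36
After step 3:
  6947/2160 4369/1440 17429/7200 4151/2160
  1357/360 20921/6000 16517/6000 899/450
  183/40 8607/2000 19417/6000 2273/900
  3709/720 2263/480 27529/7200 6331/2160

Answer: 6947/2160 4369/1440 17429/7200 4151/2160
1357/360 20921/6000 16517/6000 899/450
183/40 8607/2000 19417/6000 2273/900
3709/720 2263/480 27529/7200 6331/2160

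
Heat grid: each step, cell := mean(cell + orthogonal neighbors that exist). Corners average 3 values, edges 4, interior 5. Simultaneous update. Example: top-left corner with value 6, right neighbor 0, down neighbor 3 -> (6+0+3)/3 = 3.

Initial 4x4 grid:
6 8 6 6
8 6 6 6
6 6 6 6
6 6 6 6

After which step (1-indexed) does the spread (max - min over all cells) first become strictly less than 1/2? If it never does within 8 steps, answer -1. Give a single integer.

Answer: 6

Derivation:
Step 1: max=22/3, min=6, spread=4/3
Step 2: max=407/60, min=6, spread=47/60
Step 3: max=1831/270, min=6, spread=211/270
Step 4: max=53641/8100, min=6, spread=5041/8100
Step 5: max=1596643/243000, min=13579/2250, spread=130111/243000
Step 6: max=47382367/7290000, min=817159/135000, spread=3255781/7290000
  -> spread < 1/2 first at step 6
Step 7: max=1412553691/218700000, min=821107/135000, spread=82360351/218700000
Step 8: max=42117316891/6561000000, min=148306441/24300000, spread=2074577821/6561000000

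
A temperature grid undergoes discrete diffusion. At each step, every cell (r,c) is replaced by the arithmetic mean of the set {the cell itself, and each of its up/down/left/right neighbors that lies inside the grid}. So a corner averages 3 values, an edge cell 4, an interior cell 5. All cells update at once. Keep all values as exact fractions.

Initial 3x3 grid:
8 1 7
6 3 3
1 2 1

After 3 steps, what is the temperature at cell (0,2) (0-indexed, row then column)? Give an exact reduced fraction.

Step 1: cell (0,2) = 11/3
Step 2: cell (0,2) = 143/36
Step 3: cell (0,2) = 1601/432
Full grid after step 3:
  611/144 2351/576 1601/432
  365/96 407/120 931/288
  451/144 183/64 379/144

Answer: 1601/432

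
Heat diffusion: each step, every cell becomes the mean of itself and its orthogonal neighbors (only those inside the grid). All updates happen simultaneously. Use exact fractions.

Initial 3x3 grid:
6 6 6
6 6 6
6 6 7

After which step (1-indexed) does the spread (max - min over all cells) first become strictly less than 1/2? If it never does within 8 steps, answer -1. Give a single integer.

Step 1: max=19/3, min=6, spread=1/3
  -> spread < 1/2 first at step 1
Step 2: max=113/18, min=6, spread=5/18
Step 3: max=1337/216, min=6, spread=41/216
Step 4: max=79891/12960, min=2171/360, spread=347/2592
Step 5: max=4772537/777600, min=21757/3600, spread=2921/31104
Step 6: max=285764539/46656000, min=2617483/432000, spread=24611/373248
Step 7: max=17114882033/2799360000, min=58976741/9720000, spread=207329/4478976
Step 8: max=1025799552451/167961600000, min=3149201599/518400000, spread=1746635/53747712

Answer: 1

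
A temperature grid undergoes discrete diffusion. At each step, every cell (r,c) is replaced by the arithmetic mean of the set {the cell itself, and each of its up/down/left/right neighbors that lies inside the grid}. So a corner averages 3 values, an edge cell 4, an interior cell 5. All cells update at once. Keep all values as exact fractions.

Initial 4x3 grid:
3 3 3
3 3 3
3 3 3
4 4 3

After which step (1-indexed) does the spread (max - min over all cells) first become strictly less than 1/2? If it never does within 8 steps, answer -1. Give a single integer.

Answer: 2

Derivation:
Step 1: max=11/3, min=3, spread=2/3
Step 2: max=125/36, min=3, spread=17/36
  -> spread < 1/2 first at step 2
Step 3: max=7327/2160, min=3, spread=847/2160
Step 4: max=107831/32400, min=679/225, spread=2011/6480
Step 5: max=12794783/3888000, min=327713/108000, spread=199423/777600
Step 6: max=760744867/233280000, min=6595249/2160000, spread=1938319/9331200
Step 7: max=45352077053/13996800000, min=596644199/194400000, spread=95747789/559872000
Step 8: max=2706993255127/839808000000, min=35965143941/11664000000, spread=940023131/6718464000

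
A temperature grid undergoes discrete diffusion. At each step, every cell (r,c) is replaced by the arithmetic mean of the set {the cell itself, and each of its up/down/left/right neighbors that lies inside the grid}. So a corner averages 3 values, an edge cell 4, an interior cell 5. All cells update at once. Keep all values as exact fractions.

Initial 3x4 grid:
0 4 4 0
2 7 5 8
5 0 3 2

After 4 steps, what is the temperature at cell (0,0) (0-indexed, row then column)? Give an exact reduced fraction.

Step 1: cell (0,0) = 2
Step 2: cell (0,0) = 37/12
Step 3: cell (0,0) = 1091/360
Step 4: cell (0,0) = 4751/1440
Full grid after step 4:
  4751/1440 12257/3600 919/240 33167/8640
  274283/86400 32059/9000 265277/72000 137033/34560
  5333/1620 145909/43200 32669/8640 98051/25920

Answer: 4751/1440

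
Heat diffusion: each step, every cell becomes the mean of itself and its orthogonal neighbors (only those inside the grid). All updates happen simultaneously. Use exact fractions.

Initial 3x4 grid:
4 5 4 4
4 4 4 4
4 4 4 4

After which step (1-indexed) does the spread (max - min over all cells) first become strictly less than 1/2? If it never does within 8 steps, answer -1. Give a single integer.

Answer: 1

Derivation:
Step 1: max=13/3, min=4, spread=1/3
  -> spread < 1/2 first at step 1
Step 2: max=511/120, min=4, spread=31/120
Step 3: max=4531/1080, min=4, spread=211/1080
Step 4: max=448897/108000, min=7247/1800, spread=14077/108000
Step 5: max=4028407/972000, min=435683/108000, spread=5363/48600
Step 6: max=120380809/29160000, min=242869/60000, spread=93859/1166400
Step 7: max=7208674481/1749600000, min=394136467/97200000, spread=4568723/69984000
Step 8: max=431684435629/104976000000, min=11845618889/2916000000, spread=8387449/167961600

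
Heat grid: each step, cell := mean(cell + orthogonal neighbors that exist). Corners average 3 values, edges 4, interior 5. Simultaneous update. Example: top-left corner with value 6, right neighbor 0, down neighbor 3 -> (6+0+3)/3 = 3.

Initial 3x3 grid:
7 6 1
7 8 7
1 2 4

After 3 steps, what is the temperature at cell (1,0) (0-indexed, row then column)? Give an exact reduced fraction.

Answer: 1671/320

Derivation:
Step 1: cell (1,0) = 23/4
Step 2: cell (1,0) = 87/16
Step 3: cell (1,0) = 1671/320
Full grid after step 3:
  2465/432 7897/1440 1135/216
  1671/320 257/50 1177/240
  1013/216 13099/2880 1975/432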